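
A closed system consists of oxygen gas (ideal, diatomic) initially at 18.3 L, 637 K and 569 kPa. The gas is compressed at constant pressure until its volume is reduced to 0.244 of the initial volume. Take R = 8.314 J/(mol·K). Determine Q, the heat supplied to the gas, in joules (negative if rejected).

n = P₁V₁/(RT₁) = 569×18.3/(8.314×637) = 1.97 mol.
Isobaric: P stays 569 kPa; V/T = const ⇒ T₂ = 155 K, V₂ = 4.47 L.
W = PΔV = 569×(4.47−18.3) kPa·L = -7870 J.
ΔU = nCvΔT = 1.97×20.8×(155−637) = -19700 J.
Q = ΔU + W = nCpΔT = -27600 J.

-27600 J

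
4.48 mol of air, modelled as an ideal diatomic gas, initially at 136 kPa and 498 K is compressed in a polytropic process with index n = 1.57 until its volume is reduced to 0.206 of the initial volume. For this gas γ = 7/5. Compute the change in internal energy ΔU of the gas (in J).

V₁ = nRT₁/P₁ = 4.48×8.314×498/136 = 136 L.
Polytropic n=1.57: T₂ = T₁(V₁/V₂)^(n−1) = 498×(4.85)^0.57 = 1230 K; P₂ = P₁(V₁/V₂)^n = 1620 kPa.
For an ideal gas ΔU = nCvΔT with Cv = (5/2)R = 20.8 J/(mol·K).
ΔU = 4.48×20.8×(1230−498) = 67700 J.

67700 J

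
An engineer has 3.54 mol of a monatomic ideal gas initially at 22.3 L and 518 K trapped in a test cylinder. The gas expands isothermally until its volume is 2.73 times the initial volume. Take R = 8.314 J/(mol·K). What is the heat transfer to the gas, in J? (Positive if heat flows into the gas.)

P₁ = nRT₁/V₁ = 3.54×8.314×518/22.3 = 684 kPa.
Isothermal: T stays 518 K; PV = const ⇒ V₂ = 60.9 L, P₂ = 250 kPa.
ΔU = 0 (ideal gas, T constant).
W = nRT ln(V₂/V₁) = 3.54×8.314×518×ln(2.73) = 15300 J.
Q = ΔU + W = 15300 J.

15300 J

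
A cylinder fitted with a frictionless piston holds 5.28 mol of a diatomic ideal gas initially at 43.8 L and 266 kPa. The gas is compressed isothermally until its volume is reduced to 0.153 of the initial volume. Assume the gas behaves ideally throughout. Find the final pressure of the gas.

T₁ = P₁V₁/(nR) = 266×43.8/(5.28×8.314) = 265 K.
Isothermal: T stays 265 K; PV = const ⇒ V₂ = 6.70 L, P₂ = 1740 kPa.

1740 kPa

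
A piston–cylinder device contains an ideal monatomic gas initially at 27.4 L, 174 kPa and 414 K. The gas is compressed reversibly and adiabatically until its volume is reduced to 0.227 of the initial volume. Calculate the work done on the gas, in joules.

12100 J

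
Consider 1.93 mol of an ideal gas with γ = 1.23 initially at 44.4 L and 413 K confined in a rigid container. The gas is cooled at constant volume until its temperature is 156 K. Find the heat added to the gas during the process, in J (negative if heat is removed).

P₁ = nRT₁/V₁ = 1.93×8.314×413/44.4 = 149 kPa.
Isochoric: V stays 44.4 L; P/T = const ⇒ T₂ = 156 K, P₂ = 56.4 kPa.
W = 0 (no volume change).
ΔU = nCvΔT = 1.93×36.1×(156−413) = -17900 J.
Q = ΔU = -17900 J.

-17900 J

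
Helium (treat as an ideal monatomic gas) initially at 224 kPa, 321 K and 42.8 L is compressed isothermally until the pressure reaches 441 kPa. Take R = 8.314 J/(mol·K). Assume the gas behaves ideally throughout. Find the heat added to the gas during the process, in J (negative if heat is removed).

n = P₁V₁/(RT₁) = 224×42.8/(8.314×321) = 3.59 mol.
Isothermal: T stays 321 K; PV = const ⇒ V₂ = 21.7 L, P₂ = 441 kPa.
ΔU = 0 (ideal gas, T constant).
W = nRT ln(V₂/V₁) = 3.59×8.314×321×ln(0.508) = -6490 J.
Q = ΔU + W = -6490 J.

-6490 J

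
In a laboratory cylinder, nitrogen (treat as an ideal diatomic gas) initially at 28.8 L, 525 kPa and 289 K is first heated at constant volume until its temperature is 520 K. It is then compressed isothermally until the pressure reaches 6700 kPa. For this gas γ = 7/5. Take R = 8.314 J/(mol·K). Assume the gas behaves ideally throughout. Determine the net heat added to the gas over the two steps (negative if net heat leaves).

-23100 J

n = P₁V₁/(RT₁) = 525×28.8/(8.314×289) = 6.29 mol.
Step 1 — Isochoric: V stays 28.8 L; P/T = const ⇒ T₂ = 520 K, P₂ = 945 kPa.
W = 0 (no volume change).
ΔU = nCvΔT = 6.29×20.8×(520−289) = 30200 J.
Q = ΔU = 30200 J.
State after step 1: P = 945 kPa, V = 28.8 L, T = 520 K.
Step 2 — Isothermal: T stays 520 K; PV = const ⇒ V₂ = 4.06 L, P₂ = 6700 kPa.
ΔU = 0 (ideal gas, T constant).
W = nRT ln(V₂/V₁) = 6.29×8.314×520×ln(0.141) = -53300 J.
Q = ΔU + W = -53300 J.
Net over both steps: W = -53300 J, Q = -23100 J, ΔU = 30200 J.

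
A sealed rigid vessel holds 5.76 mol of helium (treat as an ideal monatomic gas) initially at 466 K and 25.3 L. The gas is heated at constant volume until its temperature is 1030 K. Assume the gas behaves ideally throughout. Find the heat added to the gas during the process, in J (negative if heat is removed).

40500 J

P₁ = nRT₁/V₁ = 5.76×8.314×466/25.3 = 882 kPa.
Isochoric: V stays 25.3 L; P/T = const ⇒ T₂ = 1030 K, P₂ = 1950 kPa.
W = 0 (no volume change).
ΔU = nCvΔT = 5.76×12.5×(1030−466) = 40500 J.
Q = ΔU = 40500 J.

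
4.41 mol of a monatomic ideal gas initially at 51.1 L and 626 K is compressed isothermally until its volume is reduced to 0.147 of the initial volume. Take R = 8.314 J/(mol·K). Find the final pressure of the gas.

3060 kPa

P₁ = nRT₁/V₁ = 4.41×8.314×626/51.1 = 449 kPa.
Isothermal: T stays 626 K; PV = const ⇒ V₂ = 7.51 L, P₂ = 3060 kPa.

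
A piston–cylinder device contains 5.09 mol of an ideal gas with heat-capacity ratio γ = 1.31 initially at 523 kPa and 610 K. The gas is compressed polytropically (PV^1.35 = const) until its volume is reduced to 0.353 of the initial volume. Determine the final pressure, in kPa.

2130 kPa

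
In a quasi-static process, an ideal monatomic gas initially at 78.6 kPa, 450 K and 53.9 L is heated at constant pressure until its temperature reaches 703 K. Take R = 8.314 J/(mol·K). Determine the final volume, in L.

Isobaric: P stays 78.6 kPa; V/T = const ⇒ T₂ = 703 K, V₂ = 84.2 L.

84.2 L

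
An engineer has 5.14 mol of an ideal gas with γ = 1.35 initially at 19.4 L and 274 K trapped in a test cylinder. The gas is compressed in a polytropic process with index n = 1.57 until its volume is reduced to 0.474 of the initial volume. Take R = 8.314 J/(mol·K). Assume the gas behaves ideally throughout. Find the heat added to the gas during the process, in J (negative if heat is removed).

P₁ = nRT₁/V₁ = 5.14×8.314×274/19.4 = 604 kPa.
Polytropic n=1.57: T₂ = T₁(V₁/V₂)^(n−1) = 274×(2.11)^0.57 = 419 K; P₂ = P₁(V₁/V₂)^n = 1950 kPa.
W = (P₁V₁−P₂V₂)/(n−1) = (604×19.4−1950×9.20)/0.57 = -10900 J.
ΔU = nCvΔT = 5.14×23.8×(419−274) = 17700 J.
Q = ΔU + W = 6850 J.

6850 J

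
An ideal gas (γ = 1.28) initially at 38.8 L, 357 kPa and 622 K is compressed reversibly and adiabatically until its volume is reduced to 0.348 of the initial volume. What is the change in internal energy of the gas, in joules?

17000 J

n = P₁V₁/(RT₁) = 357×38.8/(8.314×622) = 2.68 mol.
Adiabatic: TV^(γ−1) = const ⇒ T₂ = 622×(2.87)^0.280 = 836 K; PV^γ = const ⇒ P₂ = 1380 kPa.
For an ideal gas ΔU = nCvΔT with Cv = R/(γ−1) = 29.7 J/(mol·K).
ΔU = 2.68×29.7×(836−622) = 17000 J.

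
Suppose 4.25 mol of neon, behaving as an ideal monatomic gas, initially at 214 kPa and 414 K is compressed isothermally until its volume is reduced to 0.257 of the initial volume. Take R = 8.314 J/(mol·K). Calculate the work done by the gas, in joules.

-19900 J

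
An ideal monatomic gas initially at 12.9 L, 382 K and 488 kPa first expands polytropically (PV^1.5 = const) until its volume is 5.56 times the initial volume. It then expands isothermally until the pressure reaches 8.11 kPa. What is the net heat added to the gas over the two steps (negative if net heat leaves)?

5880 J

n = P₁V₁/(RT₁) = 488×12.9/(8.314×382) = 1.98 mol.
Step 1 — Polytropic n=1.5: T₂ = T₁(V₁/V₂)^(n−1) = 382×(0.180)^0.50 = 162 K; P₂ = P₁(V₁/V₂)^n = 37.2 kPa.
W = (P₁V₁−P₂V₂)/(n−1) = (488×12.9−37.2×71.7)/0.50 = 7250 J.
ΔU = nCvΔT = 1.98×12.5×(162−382) = -5440 J.
Q = ΔU + W = 1810 J.
State after step 1: P = 37.2 kPa, V = 71.7 L, T = 162 K.
Step 2 — Isothermal: T stays 162 K; PV = const ⇒ V₂ = 329 L, P₂ = 8.11 kPa.
ΔU = 0 (ideal gas, T constant).
W = nRT ln(V₂/V₁) = 1.98×8.314×162×ln(4.59) = 4070 J.
Q = ΔU + W = 4070 J.
Net over both steps: W = 11300 J, Q = 5880 J, ΔU = -5440 J.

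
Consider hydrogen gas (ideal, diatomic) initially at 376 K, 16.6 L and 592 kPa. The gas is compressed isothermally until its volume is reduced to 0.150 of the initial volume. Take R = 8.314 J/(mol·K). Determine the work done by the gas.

n = P₁V₁/(RT₁) = 592×16.6/(8.314×376) = 3.14 mol.
Isothermal: T stays 376 K; PV = const ⇒ V₂ = 2.49 L, P₂ = 3950 kPa.
W = nRT ln(V₂/V₁) = 3.14×8.314×376×ln(0.150) = -18600 J.

-18600 J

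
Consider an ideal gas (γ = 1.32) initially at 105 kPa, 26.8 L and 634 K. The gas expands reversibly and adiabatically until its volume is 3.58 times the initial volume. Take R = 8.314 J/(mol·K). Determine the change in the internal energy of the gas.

-2950 J

n = P₁V₁/(RT₁) = 105×26.8/(8.314×634) = 0.534 mol.
Adiabatic: TV^(γ−1) = const ⇒ T₂ = 634×(0.279)^0.320 = 422 K; PV^γ = const ⇒ P₂ = 19.5 kPa.
For an ideal gas ΔU = nCvΔT with Cv = R/(γ−1) = 26.0 J/(mol·K).
ΔU = 0.534×26.0×(422−634) = -2950 J.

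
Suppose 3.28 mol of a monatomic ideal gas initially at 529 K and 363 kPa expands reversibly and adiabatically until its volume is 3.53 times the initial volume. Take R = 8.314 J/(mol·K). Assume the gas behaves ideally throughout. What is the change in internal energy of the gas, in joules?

-12300 J

V₁ = nRT₁/P₁ = 3.28×8.314×529/363 = 39.7 L.
Adiabatic: TV^(γ−1) = const ⇒ T₂ = 529×(0.283)^0.667 = 228 K; PV^γ = const ⇒ P₂ = 44.4 kPa.
For an ideal gas ΔU = nCvΔT with Cv = (3/2)R = 12.5 J/(mol·K).
ΔU = 3.28×12.5×(228−529) = -12300 J.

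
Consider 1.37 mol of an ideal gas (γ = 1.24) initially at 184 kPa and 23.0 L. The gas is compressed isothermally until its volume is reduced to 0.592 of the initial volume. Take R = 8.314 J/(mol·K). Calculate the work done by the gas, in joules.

-2220 J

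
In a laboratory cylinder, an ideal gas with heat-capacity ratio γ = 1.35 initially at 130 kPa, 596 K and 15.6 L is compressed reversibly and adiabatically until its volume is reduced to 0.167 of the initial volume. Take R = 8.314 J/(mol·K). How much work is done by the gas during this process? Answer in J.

n = P₁V₁/(RT₁) = 130×15.6/(8.314×596) = 0.409 mol.
Adiabatic: TV^(γ−1) = const ⇒ T₂ = 596×(5.99)^0.350 = 1120 K; PV^γ = const ⇒ P₂ = 1460 kPa.
ΔU = nCvΔT = 0.409×23.8×(1120−596) = 5050 J.
Q = 0 for an adiabatic process, so W = −ΔU = -5050 J.

-5050 J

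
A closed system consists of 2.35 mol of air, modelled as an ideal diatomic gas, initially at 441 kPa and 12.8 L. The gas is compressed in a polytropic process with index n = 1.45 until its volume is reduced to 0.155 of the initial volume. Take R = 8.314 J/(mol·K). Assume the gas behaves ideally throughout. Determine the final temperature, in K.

669 K

T₁ = P₁V₁/(nR) = 441×12.8/(2.35×8.314) = 289 K.
Polytropic n=1.45: T₂ = T₁(V₁/V₂)^(n−1) = 289×(6.45)^0.45 = 669 K; P₂ = P₁(V₁/V₂)^n = 6580 kPa.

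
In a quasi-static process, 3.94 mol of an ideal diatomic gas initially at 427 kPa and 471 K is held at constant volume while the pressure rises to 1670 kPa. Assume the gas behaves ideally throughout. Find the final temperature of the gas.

1840 K

V₁ = nRT₁/P₁ = 3.94×8.314×471/427 = 36.1 L.
Isochoric: V stays 36.1 L; P/T = const ⇒ T₂ = 1840 K, P₂ = 1670 kPa.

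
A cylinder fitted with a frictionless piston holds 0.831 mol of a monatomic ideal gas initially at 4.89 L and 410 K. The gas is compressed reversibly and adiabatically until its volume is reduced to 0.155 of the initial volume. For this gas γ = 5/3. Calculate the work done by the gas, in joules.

P₁ = nRT₁/V₁ = 0.831×8.314×410/4.89 = 579 kPa.
Adiabatic: TV^(γ−1) = const ⇒ T₂ = 410×(6.45)^0.667 = 1420 K; PV^γ = const ⇒ P₂ = 13000 kPa.
ΔU = nCvΔT = 0.831×12.5×(1420−410) = 10500 J.
Q = 0 for an adiabatic process, so W = −ΔU = -10500 J.

-10500 J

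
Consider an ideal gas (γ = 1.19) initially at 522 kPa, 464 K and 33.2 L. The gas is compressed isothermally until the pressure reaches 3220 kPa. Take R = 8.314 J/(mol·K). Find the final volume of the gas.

Isothermal: T stays 464 K; PV = const ⇒ V₂ = 5.38 L, P₂ = 3220 kPa.

5.38 L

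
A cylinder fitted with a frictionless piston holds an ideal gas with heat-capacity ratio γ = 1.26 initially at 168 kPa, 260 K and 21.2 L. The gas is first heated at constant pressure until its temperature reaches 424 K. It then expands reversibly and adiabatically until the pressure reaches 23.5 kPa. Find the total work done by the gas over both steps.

9700 J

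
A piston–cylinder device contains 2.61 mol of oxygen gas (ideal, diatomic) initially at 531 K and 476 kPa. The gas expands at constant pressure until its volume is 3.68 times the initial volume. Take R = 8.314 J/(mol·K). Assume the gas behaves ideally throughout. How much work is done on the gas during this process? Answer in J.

-30900 J

V₁ = nRT₁/P₁ = 2.61×8.314×531/476 = 24.2 L.
Isobaric: P stays 476 kPa; V/T = const ⇒ T₂ = 1950 K, V₂ = 89.1 L.
W = PΔV = 476×(89.1−24.2) kPa·L = 30900 J.
Work done on the gas = −W_by = -30900 J.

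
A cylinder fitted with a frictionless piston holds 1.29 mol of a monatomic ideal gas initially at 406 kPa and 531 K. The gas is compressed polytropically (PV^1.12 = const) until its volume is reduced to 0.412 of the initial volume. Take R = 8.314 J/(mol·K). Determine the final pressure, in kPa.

V₁ = nRT₁/P₁ = 1.29×8.314×531/406 = 14.0 L.
Polytropic n=1.12: T₂ = T₁(V₁/V₂)^(n−1) = 531×(2.43)^0.12 = 591 K; P₂ = P₁(V₁/V₂)^n = 1100 kPa.

1100 kPa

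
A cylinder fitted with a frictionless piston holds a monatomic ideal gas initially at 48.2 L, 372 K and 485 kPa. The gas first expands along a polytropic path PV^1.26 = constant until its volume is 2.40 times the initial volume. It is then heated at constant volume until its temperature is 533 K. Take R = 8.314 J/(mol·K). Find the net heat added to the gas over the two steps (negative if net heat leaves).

33500 J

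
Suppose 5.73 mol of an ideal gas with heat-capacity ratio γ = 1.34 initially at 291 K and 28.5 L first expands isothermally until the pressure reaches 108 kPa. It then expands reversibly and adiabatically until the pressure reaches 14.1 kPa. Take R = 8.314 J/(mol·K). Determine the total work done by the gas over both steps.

P₁ = nRT₁/V₁ = 5.73×8.314×291/28.5 = 486 kPa.
Step 1 — Isothermal: T stays 291 K; PV = const ⇒ V₂ = 128 L, P₂ = 108 kPa.
ΔU = 0 (ideal gas, T constant).
W = nRT ln(V₂/V₁) = 5.73×8.314×291×ln(4.50) = 20900 J.
Q = ΔU + W = 20900 J.
State after step 1: P = 108 kPa, V = 128 L, T = 291 K.
Step 2 — Adiabatic: T₂/T₁ = (P₂/P₁)^((γ−1)/γ) ⇒ T₂ = 291×(0.131)^0.254 = 174 K; V₂ = 587 L.
ΔU = nCvΔT = 5.73×24.5×(174−291) = -16400 J.
Q = 0 for an adiabatic process, so W = −ΔU = 16400 J.
Net over both steps: W = 37300 J, Q = 20900 J, ΔU = -16400 J.

37300 J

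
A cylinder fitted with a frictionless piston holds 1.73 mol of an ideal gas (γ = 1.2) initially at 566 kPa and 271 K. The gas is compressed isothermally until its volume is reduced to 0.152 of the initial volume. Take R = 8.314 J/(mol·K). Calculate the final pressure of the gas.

3720 kPa

V₁ = nRT₁/P₁ = 1.73×8.314×271/566 = 6.89 L.
Isothermal: T stays 271 K; PV = const ⇒ V₂ = 1.05 L, P₂ = 3720 kPa.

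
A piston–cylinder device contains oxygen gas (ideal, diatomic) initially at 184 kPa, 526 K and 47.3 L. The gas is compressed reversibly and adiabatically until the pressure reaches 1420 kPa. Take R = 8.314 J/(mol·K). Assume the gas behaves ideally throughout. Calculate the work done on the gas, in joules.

17300 J

n = P₁V₁/(RT₁) = 184×47.3/(8.314×526) = 1.99 mol.
Adiabatic: T₂/T₁ = (P₂/P₁)^((γ−1)/γ) ⇒ T₂ = 526×(7.72)^0.286 = 943 K; V₂ = 11.0 L.
ΔU = nCvΔT = 1.99×20.8×(943−526) = 17300 J.
Q = 0 for an adiabatic process, so W = −ΔU = -17300 J.
Work done on the gas = −W_by = 17300 J.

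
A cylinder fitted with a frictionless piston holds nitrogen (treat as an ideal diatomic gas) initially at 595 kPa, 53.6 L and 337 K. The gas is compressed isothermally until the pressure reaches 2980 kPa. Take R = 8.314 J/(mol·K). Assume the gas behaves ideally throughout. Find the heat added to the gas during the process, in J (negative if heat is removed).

-51400 J

n = P₁V₁/(RT₁) = 595×53.6/(8.314×337) = 11.4 mol.
Isothermal: T stays 337 K; PV = const ⇒ V₂ = 10.7 L, P₂ = 2980 kPa.
ΔU = 0 (ideal gas, T constant).
W = nRT ln(V₂/V₁) = 11.4×8.314×337×ln(0.200) = -51400 J.
Q = ΔU + W = -51400 J.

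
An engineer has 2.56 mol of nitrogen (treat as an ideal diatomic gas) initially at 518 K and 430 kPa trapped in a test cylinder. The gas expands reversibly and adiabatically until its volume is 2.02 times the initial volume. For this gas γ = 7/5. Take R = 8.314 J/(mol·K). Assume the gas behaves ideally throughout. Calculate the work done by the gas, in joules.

V₁ = nRT₁/P₁ = 2.56×8.314×518/430 = 25.6 L.
Adiabatic: TV^(γ−1) = const ⇒ T₂ = 518×(0.495)^0.400 = 391 K; PV^γ = const ⇒ P₂ = 161 kPa.
ΔU = nCvΔT = 2.56×20.8×(391−518) = -6760 J.
Q = 0 for an adiabatic process, so W = −ΔU = 6760 J.

6760 J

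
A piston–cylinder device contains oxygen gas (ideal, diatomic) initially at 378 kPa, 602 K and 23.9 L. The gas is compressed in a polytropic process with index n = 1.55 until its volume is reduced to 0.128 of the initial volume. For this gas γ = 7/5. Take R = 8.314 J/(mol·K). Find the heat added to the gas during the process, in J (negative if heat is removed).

n = P₁V₁/(RT₁) = 378×23.9/(8.314×602) = 1.81 mol.
Polytropic n=1.55: T₂ = T₁(V₁/V₂)^(n−1) = 602×(7.81)^0.55 = 1860 K; P₂ = P₁(V₁/V₂)^n = 9150 kPa.
W = (P₁V₁−P₂V₂)/(n−1) = (378×23.9−9150×3.06)/0.55 = -34500 J.
ΔU = nCvΔT = 1.81×20.8×(1860−602) = 47400 J.
Q = ΔU + W = 12900 J.

12900 J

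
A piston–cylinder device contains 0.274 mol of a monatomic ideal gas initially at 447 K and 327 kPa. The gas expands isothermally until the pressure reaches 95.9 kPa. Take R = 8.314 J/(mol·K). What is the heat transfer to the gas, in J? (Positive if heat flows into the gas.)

1250 J

V₁ = nRT₁/P₁ = 0.274×8.314×447/327 = 3.11 L.
Isothermal: T stays 447 K; PV = const ⇒ V₂ = 10.6 L, P₂ = 95.9 kPa.
ΔU = 0 (ideal gas, T constant).
W = nRT ln(V₂/V₁) = 0.274×8.314×447×ln(3.41) = 1250 J.
Q = ΔU + W = 1250 J.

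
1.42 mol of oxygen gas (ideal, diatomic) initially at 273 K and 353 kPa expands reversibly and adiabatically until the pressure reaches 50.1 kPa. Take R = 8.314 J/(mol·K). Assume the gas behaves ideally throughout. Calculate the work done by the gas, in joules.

3450 J

V₁ = nRT₁/P₁ = 1.42×8.314×273/353 = 9.13 L.
Adiabatic: T₂/T₁ = (P₂/P₁)^((γ−1)/γ) ⇒ T₂ = 273×(0.142)^0.286 = 156 K; V₂ = 36.8 L.
ΔU = nCvΔT = 1.42×20.8×(156−273) = -3450 J.
Q = 0 for an adiabatic process, so W = −ΔU = 3450 J.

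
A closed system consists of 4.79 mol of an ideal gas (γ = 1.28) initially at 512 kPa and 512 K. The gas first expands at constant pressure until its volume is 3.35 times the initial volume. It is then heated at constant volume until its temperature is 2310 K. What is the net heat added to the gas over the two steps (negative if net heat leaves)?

V₁ = nRT₁/P₁ = 4.79×8.314×512/512 = 39.8 L.
Step 1 — Isobaric: P stays 512 kPa; V/T = const ⇒ T₂ = 1720 K, V₂ = 133 L.
W = PΔV = 512×(133−39.8) kPa·L = 47900 J.
ΔU = nCvΔT = 4.79×29.7×(1720−512) = 171000 J.
Q = ΔU + W = nCpΔT = 219000 J.
State after step 1: P = 512 kPa, V = 133 L, T = 1720 K.
Step 2 — Isochoric: V stays 133 L; P/T = const ⇒ T₂ = 2310 K, P₂ = 690 kPa.
W = 0 (no volume change).
ΔU = nCvΔT = 4.79×29.7×(2310−1720) = 84600 J.
Q = ΔU = 84600 J.
Net over both steps: W = 47900 J, Q = 304000 J, ΔU = 256000 J.

304000 J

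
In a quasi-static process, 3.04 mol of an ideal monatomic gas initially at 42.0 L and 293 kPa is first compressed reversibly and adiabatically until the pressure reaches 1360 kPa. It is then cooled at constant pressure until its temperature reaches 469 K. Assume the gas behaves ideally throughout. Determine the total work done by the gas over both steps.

-26500 J

T₁ = P₁V₁/(nR) = 293×42.0/(3.04×8.314) = 487 K.
Step 1 — Adiabatic: T₂/T₁ = (P₂/P₁)^((γ−1)/γ) ⇒ T₂ = 487×(4.64)^0.400 = 900 K; V₂ = 16.7 L.
ΔU = nCvΔT = 3.04×12.5×(900−487) = 15700 J.
Q = 0 for an adiabatic process, so W = −ΔU = -15700 J.
State after step 1: P = 1360 kPa, V = 16.7 L, T = 900 K.
Step 2 — Isobaric: P stays 1360 kPa; V/T = const ⇒ T₂ = 469 K, V₂ = 8.72 L.
W = PΔV = 1360×(8.72−16.7) kPa·L = -10900 J.
ΔU = nCvΔT = 3.04×12.5×(469−900) = -16300 J.
Q = ΔU + W = nCpΔT = -27200 J.
Net over both steps: W = -26500 J, Q = -27200 J, ΔU = -678 J.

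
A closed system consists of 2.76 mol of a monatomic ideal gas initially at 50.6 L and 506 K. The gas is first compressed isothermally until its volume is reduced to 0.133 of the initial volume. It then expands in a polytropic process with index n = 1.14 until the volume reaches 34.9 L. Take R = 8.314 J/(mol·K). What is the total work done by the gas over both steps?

-6360 J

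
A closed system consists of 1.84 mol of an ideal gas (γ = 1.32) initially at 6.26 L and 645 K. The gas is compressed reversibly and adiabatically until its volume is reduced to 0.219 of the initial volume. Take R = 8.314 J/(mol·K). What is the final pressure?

P₁ = nRT₁/V₁ = 1.84×8.314×645/6.26 = 1580 kPa.
Adiabatic: TV^(γ−1) = const ⇒ T₂ = 645×(4.57)^0.320 = 1050 K; PV^γ = const ⇒ P₂ = 11700 kPa.

11700 kPa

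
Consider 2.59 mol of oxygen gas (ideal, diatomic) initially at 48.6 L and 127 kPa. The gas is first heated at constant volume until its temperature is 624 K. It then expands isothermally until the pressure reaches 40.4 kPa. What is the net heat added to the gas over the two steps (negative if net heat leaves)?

T₁ = P₁V₁/(nR) = 127×48.6/(2.59×8.314) = 287 K.
Step 1 — Isochoric: V stays 48.6 L; P/T = const ⇒ T₂ = 624 K, P₂ = 276 kPa.
W = 0 (no volume change).
ΔU = nCvΔT = 2.59×20.8×(624−287) = 18200 J.
Q = ΔU = 18200 J.
State after step 1: P = 276 kPa, V = 48.6 L, T = 624 K.
Step 2 — Isothermal: T stays 624 K; PV = const ⇒ V₂ = 333 L, P₂ = 40.4 kPa.
ΔU = 0 (ideal gas, T constant).
W = nRT ln(V₂/V₁) = 2.59×8.314×624×ln(6.84) = 25800 J.
Q = ΔU + W = 25800 J.
Net over both steps: W = 25800 J, Q = 44000 J, ΔU = 18200 J.

44000 J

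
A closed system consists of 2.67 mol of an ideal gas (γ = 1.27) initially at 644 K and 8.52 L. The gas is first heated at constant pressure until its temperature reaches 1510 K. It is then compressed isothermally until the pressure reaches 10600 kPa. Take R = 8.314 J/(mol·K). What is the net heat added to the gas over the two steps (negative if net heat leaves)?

28600 J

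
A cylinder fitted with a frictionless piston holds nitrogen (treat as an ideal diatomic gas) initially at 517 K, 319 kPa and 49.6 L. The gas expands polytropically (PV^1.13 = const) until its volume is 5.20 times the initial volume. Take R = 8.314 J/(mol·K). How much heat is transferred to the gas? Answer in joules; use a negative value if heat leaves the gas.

n = P₁V₁/(RT₁) = 319×49.6/(8.314×517) = 3.68 mol.
Polytropic n=1.13: T₂ = T₁(V₁/V₂)^(n−1) = 517×(0.192)^0.13 = 417 K; P₂ = P₁(V₁/V₂)^n = 49.5 kPa.
W = (P₁V₁−P₂V₂)/(n−1) = (319×49.6−49.5×258)/0.13 = 23500 J.
ΔU = nCvΔT = 3.68×20.8×(417−517) = -7630 J.
Q = ΔU + W = 15800 J.

15800 J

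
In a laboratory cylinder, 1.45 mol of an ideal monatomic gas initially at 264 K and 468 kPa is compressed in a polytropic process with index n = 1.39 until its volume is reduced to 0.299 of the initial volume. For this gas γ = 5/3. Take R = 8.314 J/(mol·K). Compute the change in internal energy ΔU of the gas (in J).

V₁ = nRT₁/P₁ = 1.45×8.314×264/468 = 6.80 L.
Polytropic n=1.39: T₂ = T₁(V₁/V₂)^(n−1) = 264×(3.34)^0.39 = 423 K; P₂ = P₁(V₁/V₂)^n = 2510 kPa.
For an ideal gas ΔU = nCvΔT with Cv = (3/2)R = 12.5 J/(mol·K).
ΔU = 1.45×12.5×(423−264) = 2870 J.

2870 J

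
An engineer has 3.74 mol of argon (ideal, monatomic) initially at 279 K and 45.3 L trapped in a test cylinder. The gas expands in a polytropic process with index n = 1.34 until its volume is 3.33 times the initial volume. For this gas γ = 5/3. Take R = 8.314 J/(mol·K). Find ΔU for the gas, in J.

-4370 J

P₁ = nRT₁/V₁ = 3.74×8.314×279/45.3 = 192 kPa.
Polytropic n=1.34: T₂ = T₁(V₁/V₂)^(n−1) = 279×(0.300)^0.34 = 185 K; P₂ = P₁(V₁/V₂)^n = 38.2 kPa.
For an ideal gas ΔU = nCvΔT with Cv = (3/2)R = 12.5 J/(mol·K).
ΔU = 3.74×12.5×(185−279) = -4370 J.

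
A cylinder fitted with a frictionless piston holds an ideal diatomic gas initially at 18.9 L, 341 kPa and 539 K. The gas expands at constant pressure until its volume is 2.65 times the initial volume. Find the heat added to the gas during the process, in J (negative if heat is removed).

37200 J

n = P₁V₁/(RT₁) = 341×18.9/(8.314×539) = 1.44 mol.
Isobaric: P stays 341 kPa; V/T = const ⇒ T₂ = 1430 K, V₂ = 50.1 L.
W = PΔV = 341×(50.1−18.9) kPa·L = 10600 J.
ΔU = nCvΔT = 1.44×20.8×(1430−539) = 26600 J.
Q = ΔU + W = nCpΔT = 37200 J.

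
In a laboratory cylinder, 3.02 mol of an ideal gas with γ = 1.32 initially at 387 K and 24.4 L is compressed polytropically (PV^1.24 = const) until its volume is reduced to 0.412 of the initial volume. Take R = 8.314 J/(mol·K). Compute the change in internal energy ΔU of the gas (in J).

P₁ = nRT₁/V₁ = 3.02×8.314×387/24.4 = 398 kPa.
Polytropic n=1.24: T₂ = T₁(V₁/V₂)^(n−1) = 387×(2.43)^0.24 = 479 K; P₂ = P₁(V₁/V₂)^n = 1200 kPa.
For an ideal gas ΔU = nCvΔT with Cv = R/(γ−1) = 26.0 J/(mol·K).
ΔU = 3.02×26.0×(479−387) = 7200 J.

7200 J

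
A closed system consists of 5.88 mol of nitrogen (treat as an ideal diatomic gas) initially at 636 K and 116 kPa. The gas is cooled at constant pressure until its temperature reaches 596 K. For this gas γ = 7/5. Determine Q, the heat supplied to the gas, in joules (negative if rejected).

V₁ = nRT₁/P₁ = 5.88×8.314×636/116 = 268 L.
Isobaric: P stays 116 kPa; V/T = const ⇒ T₂ = 596 K, V₂ = 251 L.
W = PΔV = 116×(251−268) kPa·L = -1960 J.
ΔU = nCvΔT = 5.88×20.8×(596−636) = -4890 J.
Q = ΔU + W = nCpΔT = -6840 J.

-6840 J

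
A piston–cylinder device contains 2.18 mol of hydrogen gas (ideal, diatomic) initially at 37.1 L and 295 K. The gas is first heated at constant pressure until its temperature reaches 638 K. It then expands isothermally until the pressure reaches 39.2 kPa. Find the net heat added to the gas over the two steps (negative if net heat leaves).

36800 J

P₁ = nRT₁/V₁ = 2.18×8.314×295/37.1 = 144 kPa.
Step 1 — Isobaric: P stays 144 kPa; V/T = const ⇒ T₂ = 638 K, V₂ = 80.2 L.
W = PΔV = 144×(80.2−37.1) kPa·L = 6220 J.
ΔU = nCvΔT = 2.18×20.8×(638−295) = 15500 J.
Q = ΔU + W = nCpΔT = 21800 J.
State after step 1: P = 144 kPa, V = 80.2 L, T = 638 K.
Step 2 — Isothermal: T stays 638 K; PV = const ⇒ V₂ = 295 L, P₂ = 39.2 kPa.
ΔU = 0 (ideal gas, T constant).
W = nRT ln(V₂/V₁) = 2.18×8.314×638×ln(3.68) = 15100 J.
Q = ΔU + W = 15100 J.
Net over both steps: W = 21300 J, Q = 36800 J, ΔU = 15500 J.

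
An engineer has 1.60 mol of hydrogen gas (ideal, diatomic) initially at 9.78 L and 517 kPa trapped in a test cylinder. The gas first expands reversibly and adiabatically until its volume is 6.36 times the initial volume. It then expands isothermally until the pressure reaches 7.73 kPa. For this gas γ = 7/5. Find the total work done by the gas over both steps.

T₁ = P₁V₁/(nR) = 517×9.78/(1.60×8.314) = 380 K.
Step 1 — Adiabatic: TV^(γ−1) = const ⇒ T₂ = 380×(0.157)^0.400 = 181 K; PV^γ = const ⇒ P₂ = 38.8 kPa.
ΔU = nCvΔT = 1.60×20.8×(181−380) = -6610 J.
Q = 0 for an adiabatic process, so W = −ΔU = 6610 J.
State after step 1: P = 38.8 kPa, V = 62.2 L, T = 181 K.
Step 2 — Isothermal: T stays 181 K; PV = const ⇒ V₂ = 312 L, P₂ = 7.73 kPa.
ΔU = 0 (ideal gas, T constant).
W = nRT ln(V₂/V₁) = 1.60×8.314×181×ln(5.02) = 3890 J.
Q = ΔU + W = 3890 J.
Net over both steps: W = 10500 J, Q = 3890 J, ΔU = -6610 J.

10500 J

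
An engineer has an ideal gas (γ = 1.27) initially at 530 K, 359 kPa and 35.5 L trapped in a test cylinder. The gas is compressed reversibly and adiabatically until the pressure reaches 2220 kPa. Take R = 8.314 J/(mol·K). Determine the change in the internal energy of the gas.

22300 J

n = P₁V₁/(RT₁) = 359×35.5/(8.314×530) = 2.89 mol.
Adiabatic: T₂/T₁ = (P₂/P₁)^((γ−1)/γ) ⇒ T₂ = 530×(6.18)^0.213 = 781 K; V₂ = 8.46 L.
For an ideal gas ΔU = nCvΔT with Cv = R/(γ−1) = 30.8 J/(mol·K).
ΔU = 2.89×30.8×(781−530) = 22300 J.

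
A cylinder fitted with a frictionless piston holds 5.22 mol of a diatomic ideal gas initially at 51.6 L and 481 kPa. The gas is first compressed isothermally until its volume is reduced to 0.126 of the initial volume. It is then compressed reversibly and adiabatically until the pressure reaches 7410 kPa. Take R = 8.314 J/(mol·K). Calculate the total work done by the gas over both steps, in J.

T₁ = P₁V₁/(nR) = 481×51.6/(5.22×8.314) = 572 K.
Step 1 — Isothermal: T stays 572 K; PV = const ⇒ V₂ = 6.50 L, P₂ = 3820 kPa.
ΔU = 0 (ideal gas, T constant).
W = nRT ln(V₂/V₁) = 5.22×8.314×572×ln(0.126) = -51400 J.
Q = ΔU + W = -51400 J.
State after step 1: P = 3820 kPa, V = 6.50 L, T = 572 K.
Step 2 — Adiabatic: T₂/T₁ = (P₂/P₁)^((γ−1)/γ) ⇒ T₂ = 572×(1.94)^0.286 = 691 K; V₂ = 4.05 L.
ΔU = nCvΔT = 5.22×20.8×(691−572) = 12900 J.
Q = 0 for an adiabatic process, so W = −ΔU = -12900 J.
Net over both steps: W = -64400 J, Q = -51400 J, ΔU = 12900 J.

-64400 J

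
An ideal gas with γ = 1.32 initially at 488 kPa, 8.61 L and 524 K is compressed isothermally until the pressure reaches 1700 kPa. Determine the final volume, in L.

2.47 L

Isothermal: T stays 524 K; PV = const ⇒ V₂ = 2.47 L, P₂ = 1700 kPa.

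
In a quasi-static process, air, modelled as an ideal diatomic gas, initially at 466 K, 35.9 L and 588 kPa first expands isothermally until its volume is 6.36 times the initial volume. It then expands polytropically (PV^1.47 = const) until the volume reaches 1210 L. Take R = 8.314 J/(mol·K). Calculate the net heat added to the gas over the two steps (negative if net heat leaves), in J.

34800 J

n = P₁V₁/(RT₁) = 588×35.9/(8.314×466) = 5.45 mol.
Step 1 — Isothermal: T stays 466 K; PV = const ⇒ V₂ = 228 L, P₂ = 92.5 kPa.
ΔU = 0 (ideal gas, T constant).
W = nRT ln(V₂/V₁) = 5.45×8.314×466×ln(6.36) = 39100 J.
Q = ΔU + W = 39100 J.
State after step 1: P = 92.5 kPa, V = 228 L, T = 466 K.
Step 2 — Polytropic n=1.47: T₂ = T₁(V₁/V₂)^(n−1) = 466×(0.189)^0.47 = 213 K; P₂ = P₁(V₁/V₂)^n = 7.97 kPa.
W = (P₁V₁−P₂V₂)/(n−1) = (92.5×228−7.97×1210)/0.47 = 24400 J.
ΔU = nCvΔT = 5.45×20.8×(213−466) = -28700 J.
Q = ΔU + W = -4270 J.
Net over both steps: W = 63500 J, Q = 34800 J, ΔU = -28700 J.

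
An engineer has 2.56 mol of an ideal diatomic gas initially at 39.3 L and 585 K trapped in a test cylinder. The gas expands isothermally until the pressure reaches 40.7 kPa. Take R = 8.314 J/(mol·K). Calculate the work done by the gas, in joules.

P₁ = nRT₁/V₁ = 2.56×8.314×585/39.3 = 317 kPa.
Isothermal: T stays 585 K; PV = const ⇒ V₂ = 306 L, P₂ = 40.7 kPa.
W = nRT ln(V₂/V₁) = 2.56×8.314×585×ln(7.78) = 25600 J.

25600 J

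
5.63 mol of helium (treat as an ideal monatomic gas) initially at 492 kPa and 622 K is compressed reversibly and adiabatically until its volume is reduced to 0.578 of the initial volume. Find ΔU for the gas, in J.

19300 J

V₁ = nRT₁/P₁ = 5.63×8.314×622/492 = 59.2 L.
Adiabatic: TV^(γ−1) = const ⇒ T₂ = 622×(1.73)^0.667 = 896 K; PV^γ = const ⇒ P₂ = 1230 kPa.
For an ideal gas ΔU = nCvΔT with Cv = (3/2)R = 12.5 J/(mol·K).
ΔU = 5.63×12.5×(896−622) = 19300 J.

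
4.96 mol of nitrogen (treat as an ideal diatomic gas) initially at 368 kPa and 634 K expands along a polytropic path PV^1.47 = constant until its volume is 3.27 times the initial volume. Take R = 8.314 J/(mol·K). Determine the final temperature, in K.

363 K

V₁ = nRT₁/P₁ = 4.96×8.314×634/368 = 71.0 L.
Polytropic n=1.47: T₂ = T₁(V₁/V₂)^(n−1) = 634×(0.306)^0.47 = 363 K; P₂ = P₁(V₁/V₂)^n = 64.5 kPa.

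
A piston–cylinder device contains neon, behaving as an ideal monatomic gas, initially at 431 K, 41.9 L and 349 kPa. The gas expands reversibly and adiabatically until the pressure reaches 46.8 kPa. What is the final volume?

Adiabatic: T₂/T₁ = (P₂/P₁)^((γ−1)/γ) ⇒ T₂ = 431×(0.134)^0.400 = 193 K; V₂ = 140 L.

140 L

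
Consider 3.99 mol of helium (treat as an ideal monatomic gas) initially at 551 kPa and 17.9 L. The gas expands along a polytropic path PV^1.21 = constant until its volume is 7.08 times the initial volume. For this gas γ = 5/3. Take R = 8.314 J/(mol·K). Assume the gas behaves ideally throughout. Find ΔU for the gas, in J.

T₁ = P₁V₁/(nR) = 551×17.9/(3.99×8.314) = 297 K.
Polytropic n=1.21: T₂ = T₁(V₁/V₂)^(n−1) = 297×(0.141)^0.21 = 197 K; P₂ = P₁(V₁/V₂)^n = 51.6 kPa.
For an ideal gas ΔU = nCvΔT with Cv = (3/2)R = 12.5 J/(mol·K).
ΔU = 3.99×12.5×(197−297) = -4990 J.

-4990 J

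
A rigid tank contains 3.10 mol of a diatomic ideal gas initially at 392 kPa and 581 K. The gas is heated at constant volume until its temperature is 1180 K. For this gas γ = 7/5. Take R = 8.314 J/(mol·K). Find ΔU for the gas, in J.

38600 J

V₁ = nRT₁/P₁ = 3.10×8.314×581/392 = 38.2 L.
Isochoric: V stays 38.2 L; P/T = const ⇒ T₂ = 1180 K, P₂ = 796 kPa.
For an ideal gas ΔU = nCvΔT with Cv = (5/2)R = 20.8 J/(mol·K).
ΔU = 3.10×20.8×(1180−581) = 38600 J.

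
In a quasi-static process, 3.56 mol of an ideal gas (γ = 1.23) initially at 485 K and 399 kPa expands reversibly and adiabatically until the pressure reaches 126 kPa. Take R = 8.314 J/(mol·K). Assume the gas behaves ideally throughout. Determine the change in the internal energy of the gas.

-12100 J

V₁ = nRT₁/P₁ = 3.56×8.314×485/399 = 36.0 L.
Adiabatic: T₂/T₁ = (P₂/P₁)^((γ−1)/γ) ⇒ T₂ = 485×(0.316)^0.187 = 391 K; V₂ = 91.8 L.
For an ideal gas ΔU = nCvΔT with Cv = R/(γ−1) = 36.1 J/(mol·K).
ΔU = 3.56×36.1×(391−485) = -12100 J.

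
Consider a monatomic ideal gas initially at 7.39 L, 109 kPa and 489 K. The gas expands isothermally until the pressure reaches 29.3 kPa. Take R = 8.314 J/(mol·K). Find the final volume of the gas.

Isothermal: T stays 489 K; PV = const ⇒ V₂ = 27.5 L, P₂ = 29.3 kPa.

27.5 L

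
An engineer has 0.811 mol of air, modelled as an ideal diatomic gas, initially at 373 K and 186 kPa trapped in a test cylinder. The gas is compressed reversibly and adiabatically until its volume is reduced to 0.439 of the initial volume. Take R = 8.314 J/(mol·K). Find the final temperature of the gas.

518 K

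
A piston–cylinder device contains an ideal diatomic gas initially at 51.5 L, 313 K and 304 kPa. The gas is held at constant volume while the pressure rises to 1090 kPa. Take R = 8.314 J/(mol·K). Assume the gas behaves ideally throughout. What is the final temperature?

Isochoric: V stays 51.5 L; P/T = const ⇒ T₂ = 1120 K, P₂ = 1090 kPa.

1120 K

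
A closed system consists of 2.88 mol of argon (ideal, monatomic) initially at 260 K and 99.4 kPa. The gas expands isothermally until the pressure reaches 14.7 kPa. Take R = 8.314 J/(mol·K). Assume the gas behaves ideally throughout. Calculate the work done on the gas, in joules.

-11900 J

V₁ = nRT₁/P₁ = 2.88×8.314×260/99.4 = 62.6 L.
Isothermal: T stays 260 K; PV = const ⇒ V₂ = 424 L, P₂ = 14.7 kPa.
W = nRT ln(V₂/V₁) = 2.88×8.314×260×ln(6.76) = 11900 J.
Work done on the gas = −W_by = -11900 J.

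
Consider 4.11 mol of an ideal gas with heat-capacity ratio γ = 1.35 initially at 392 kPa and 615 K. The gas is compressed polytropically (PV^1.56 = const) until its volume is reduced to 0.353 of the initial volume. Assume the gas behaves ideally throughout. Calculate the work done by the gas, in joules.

V₁ = nRT₁/P₁ = 4.11×8.314×615/392 = 53.6 L.
Polytropic n=1.56: T₂ = T₁(V₁/V₂)^(n−1) = 615×(2.83)^0.56 = 1100 K; P₂ = P₁(V₁/V₂)^n = 1990 kPa.
W = (P₁V₁−P₂V₂)/(n−1) = (392×53.6−1990×18.9)/0.56 = -29700 J.

-29700 J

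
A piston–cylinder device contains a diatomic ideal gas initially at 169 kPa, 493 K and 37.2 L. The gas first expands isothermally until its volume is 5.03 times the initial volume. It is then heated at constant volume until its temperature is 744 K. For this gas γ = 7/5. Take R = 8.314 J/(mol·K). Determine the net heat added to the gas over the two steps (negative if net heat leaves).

n = P₁V₁/(RT₁) = 169×37.2/(8.314×493) = 1.53 mol.
Step 1 — Isothermal: T stays 493 K; PV = const ⇒ V₂ = 187 L, P₂ = 33.6 kPa.
ΔU = 0 (ideal gas, T constant).
W = nRT ln(V₂/V₁) = 1.53×8.314×493×ln(5.03) = 10200 J.
Q = ΔU + W = 10200 J.
State after step 1: P = 33.6 kPa, V = 187 L, T = 493 K.
Step 2 — Isochoric: V stays 187 L; P/T = const ⇒ T₂ = 744 K, P₂ = 50.7 kPa.
W = 0 (no volume change).
ΔU = nCvΔT = 1.53×20.8×(744−493) = 8000 J.
Q = ΔU = 8000 J.
Net over both steps: W = 10200 J, Q = 18200 J, ΔU = 8000 J.

18200 J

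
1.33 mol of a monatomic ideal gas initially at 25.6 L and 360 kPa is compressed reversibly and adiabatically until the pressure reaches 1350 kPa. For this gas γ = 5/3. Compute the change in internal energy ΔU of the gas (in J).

T₁ = P₁V₁/(nR) = 360×25.6/(1.33×8.314) = 833 K.
Adiabatic: T₂/T₁ = (P₂/P₁)^((γ−1)/γ) ⇒ T₂ = 833×(3.75)^0.400 = 1410 K; V₂ = 11.6 L.
For an ideal gas ΔU = nCvΔT with Cv = (3/2)R = 12.5 J/(mol·K).
ΔU = 1.33×12.5×(1410−833) = 9630 J.

9630 J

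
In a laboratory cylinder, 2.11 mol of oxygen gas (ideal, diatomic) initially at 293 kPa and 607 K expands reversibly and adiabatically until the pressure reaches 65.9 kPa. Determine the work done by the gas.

9240 J

V₁ = nRT₁/P₁ = 2.11×8.314×607/293 = 36.3 L.
Adiabatic: T₂/T₁ = (P₂/P₁)^((γ−1)/γ) ⇒ T₂ = 607×(0.225)^0.286 = 396 K; V₂ = 106 L.
ΔU = nCvΔT = 2.11×20.8×(396−607) = -9240 J.
Q = 0 for an adiabatic process, so W = −ΔU = 9240 J.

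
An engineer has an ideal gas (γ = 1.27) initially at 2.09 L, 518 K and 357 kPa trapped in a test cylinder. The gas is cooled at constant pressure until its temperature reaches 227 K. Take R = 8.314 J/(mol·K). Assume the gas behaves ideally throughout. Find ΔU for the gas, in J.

-1550 J

n = P₁V₁/(RT₁) = 357×2.09/(8.314×518) = 0.173 mol.
Isobaric: P stays 357 kPa; V/T = const ⇒ T₂ = 227 K, V₂ = 0.916 L.
For an ideal gas ΔU = nCvΔT with Cv = R/(γ−1) = 30.8 J/(mol·K).
ΔU = 0.173×30.8×(227−518) = -1550 J.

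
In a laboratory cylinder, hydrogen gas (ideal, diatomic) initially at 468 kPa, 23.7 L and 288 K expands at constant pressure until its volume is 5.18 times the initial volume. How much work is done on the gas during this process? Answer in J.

-46400 J

n = P₁V₁/(RT₁) = 468×23.7/(8.314×288) = 4.63 mol.
Isobaric: P stays 468 kPa; V/T = const ⇒ T₂ = 1490 K, V₂ = 123 L.
W = PΔV = 468×(123−23.7) kPa·L = 46400 J.
Work done on the gas = −W_by = -46400 J.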